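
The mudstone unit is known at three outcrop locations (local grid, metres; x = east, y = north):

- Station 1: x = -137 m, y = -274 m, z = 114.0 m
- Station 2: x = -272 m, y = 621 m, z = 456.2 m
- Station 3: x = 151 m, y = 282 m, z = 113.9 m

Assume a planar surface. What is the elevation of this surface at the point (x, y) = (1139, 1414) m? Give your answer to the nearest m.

-116 m

Let the plane be z = a·x + b·y + c.
Station 2−Station 1: −135a + 895b = 342.2;  Station 3−Station 1: 288a + 556b = −0.1.
Solving gives a = −0.57194, b = 0.29608.
Then c = 114 − a·-137 − b·-274 = 116.77.
At (1139, 1414): z = −651.4 + 418.7 + 116.77 = -116.0 m.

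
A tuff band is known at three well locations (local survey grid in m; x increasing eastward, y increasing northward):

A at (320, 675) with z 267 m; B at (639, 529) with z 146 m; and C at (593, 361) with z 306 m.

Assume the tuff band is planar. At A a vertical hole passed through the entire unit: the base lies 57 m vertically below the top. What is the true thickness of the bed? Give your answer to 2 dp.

39.40 m

Two edge vectors: A→B = (319, -146, -121), A→C = (273, -314, 39).
Normal n = (A→B) × (A→C) = (-43688, -45474, -60308).
So ∂z/∂x = −n_x/n_z = −0.72441 and ∂z/∂y = −n_y/n_z = −0.75403.
|∇z| = √(a²+b²) = 1.04563, so dip δ = arctan(1.04563) = 46.28°.
True thickness = vertical thickness × cos δ = 57 × cos 46.28° = 39.40 m.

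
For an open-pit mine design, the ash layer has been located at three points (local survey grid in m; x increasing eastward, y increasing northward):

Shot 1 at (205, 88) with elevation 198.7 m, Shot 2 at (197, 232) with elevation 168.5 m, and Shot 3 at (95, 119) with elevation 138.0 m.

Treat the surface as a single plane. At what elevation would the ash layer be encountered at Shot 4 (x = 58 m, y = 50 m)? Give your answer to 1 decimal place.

132.0 m

Two edge vectors: Shot 1→Shot 2 = (-8, 144, -30.2), Shot 1→Shot 3 = (-110, 31, -60.7).
Normal n = (Shot 1→Shot 2) × (Shot 1→Shot 3) = (-7804.6, 2836.4, 15592).
So ∂z/∂x = −n_x/n_z = 0.50055 and ∂z/∂y = −n_y/n_z = −0.18191.
Intercept c from Shot 1: 198.7 − 102.61 + 16.01 = 112.10.
At (58, 50): z = 29.0 − 9.1 + 112.10 = 132.0 m.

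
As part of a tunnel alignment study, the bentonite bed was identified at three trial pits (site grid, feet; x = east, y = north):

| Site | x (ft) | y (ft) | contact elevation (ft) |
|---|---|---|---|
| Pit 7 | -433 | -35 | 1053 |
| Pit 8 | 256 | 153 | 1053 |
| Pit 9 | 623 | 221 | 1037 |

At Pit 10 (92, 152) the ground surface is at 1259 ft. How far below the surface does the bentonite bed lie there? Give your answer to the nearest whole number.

184 ft

Two edge vectors: Pit 7→Pit 8 = (689, 188, 0), Pit 7→Pit 9 = (1056, 256, -16).
Normal n = (Pit 7→Pit 8) × (Pit 7→Pit 9) = (-3008, 11024, -22144).
So ∂z/∂x = −n_x/n_z = −0.13584 and ∂z/∂y = −n_y/n_z = 0.49783.
Intercept c from Pit 7: 1053 − 58.82 + 17.42 = 1011.61.
At (92, 152): z_contact = −12.5 + 75.7 + 1011.61 = 1074.8 ft.
Depth below ground = 1259 − 1074.8 = 184 ft.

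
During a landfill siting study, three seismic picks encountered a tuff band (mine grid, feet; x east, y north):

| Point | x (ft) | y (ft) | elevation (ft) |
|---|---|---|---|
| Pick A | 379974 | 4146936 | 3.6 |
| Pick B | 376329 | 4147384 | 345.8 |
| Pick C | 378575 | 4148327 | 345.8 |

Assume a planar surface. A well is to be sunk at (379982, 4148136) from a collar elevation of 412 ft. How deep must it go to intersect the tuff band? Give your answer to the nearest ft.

Two edge vectors: Pick A→Pick B = (-3645, 448, 342.2), Pick A→Pick C = (-1399, 1391, 342.2).
Normal n = (Pick A→Pick B) × (Pick A→Pick C) = (-322694.6, 768581.2, -4443443).
So ∂z/∂x = −n_x/n_z = −0.07262265 and ∂z/∂y = −n_y/n_z = 0.17296974.
Intercept c from Pick A: 3.6 + 27594.72 − 717294.46 = −689696.14.
At (379982, 4148136): z_contact = −27595.3 + 717502.0 − 689696.14 = 210.6 ft.
Depth below ground = 412 − 210.6 = 201 ft.

201 ft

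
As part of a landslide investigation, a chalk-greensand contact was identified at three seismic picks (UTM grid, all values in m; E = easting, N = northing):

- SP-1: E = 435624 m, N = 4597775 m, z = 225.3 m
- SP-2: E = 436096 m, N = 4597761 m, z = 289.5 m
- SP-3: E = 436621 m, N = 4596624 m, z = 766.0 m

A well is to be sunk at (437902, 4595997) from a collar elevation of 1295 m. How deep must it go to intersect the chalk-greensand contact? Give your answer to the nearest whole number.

142 m

Let the plane be z = a·E + b·N + c.
SP-2−SP-1: 472a − 14b = 64.2;  SP-3−SP-1: 997a − 1151b = 540.7.
Solving gives a = 0.12530256, b = −0.36122793.
Then c = 225.3 − a·435624 − b·4597775 = 1606485.24.
At (437902, 4595997): z_contact = 54870.2 − 1660202.5 + 1606485.24 = 1153.0 m.
Depth below ground = 1295 − 1153.0 = 142 m.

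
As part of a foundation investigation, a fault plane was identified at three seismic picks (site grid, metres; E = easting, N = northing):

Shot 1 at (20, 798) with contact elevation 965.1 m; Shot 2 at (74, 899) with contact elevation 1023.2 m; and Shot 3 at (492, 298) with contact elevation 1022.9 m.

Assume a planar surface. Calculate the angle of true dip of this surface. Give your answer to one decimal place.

Two edge vectors: Shot 1→Shot 2 = (54, 101, 58.1), Shot 1→Shot 3 = (472, -500, 57.8).
Normal n = (Shot 1→Shot 2) × (Shot 1→Shot 3) = (34887.8, 24302, -74672).
So ∂z/∂E = −n_x/n_z = 0.46721 and ∂z/∂N = −n_y/n_z = 0.32545.
Gradient magnitude |∇z| = √(a² + b²) = √(0.21829 + 0.10592) = 0.56939.
True dip = arctan(0.56939) = 29.7°, dipping toward SW (azimuth ≈ 235°).

29.7°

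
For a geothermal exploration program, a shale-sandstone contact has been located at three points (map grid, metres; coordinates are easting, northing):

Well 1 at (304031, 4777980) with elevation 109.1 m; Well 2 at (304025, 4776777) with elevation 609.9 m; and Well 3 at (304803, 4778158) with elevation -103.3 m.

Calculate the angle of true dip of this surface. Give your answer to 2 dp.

Let the plane be z = a·easting + b·northing + c.
Well 2−Well 1: −6a − 1203b = 500.8;  Well 3−Well 1: 772a + 178b = −212.4.
Solving gives a = −0.17935, b = −0.41540.
Gradient magnitude |∇z| = √(a² + b²) = √(0.03217 + 0.17256) = 0.45246.
True dip = arctan(0.45246) = 24.34°, dipping toward NNE (azimuth ≈ 023°).

24.34°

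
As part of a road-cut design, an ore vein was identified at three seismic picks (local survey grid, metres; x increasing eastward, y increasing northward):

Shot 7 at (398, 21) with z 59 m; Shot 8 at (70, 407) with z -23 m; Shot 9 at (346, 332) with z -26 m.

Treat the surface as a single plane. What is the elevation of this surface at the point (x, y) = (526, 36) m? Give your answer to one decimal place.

Two edge vectors: Shot 7→Shot 8 = (-328, 386, -82), Shot 7→Shot 9 = (-52, 311, -85).
Normal n = (Shot 7→Shot 8) × (Shot 7→Shot 9) = (-7308, -23616, -81936).
So ∂z/∂x = −n_x/n_z = −0.08919 and ∂z/∂y = −n_y/n_z = −0.28822.
Intercept c from Shot 7: 59 + 35.50 + 6.05 = 100.55.
At (526, 36): z = −46.9 − 10.4 + 100.55 = 43.3 m.

43.3 m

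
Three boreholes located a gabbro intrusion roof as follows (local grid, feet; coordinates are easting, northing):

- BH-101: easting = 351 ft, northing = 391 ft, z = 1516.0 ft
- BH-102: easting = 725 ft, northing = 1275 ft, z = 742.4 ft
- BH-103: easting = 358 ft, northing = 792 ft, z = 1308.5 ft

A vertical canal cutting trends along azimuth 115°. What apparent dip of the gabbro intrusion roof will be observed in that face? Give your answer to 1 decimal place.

Let the plane be z = a·easting + b·northing + c.
BH-102−BH-101: 374a + 884b = −773.6;  BH-103−BH-101: 7a + 401b = −207.5.
Solving gives a = −0.88175, b = −0.50206.
Unit vector along 115° is (sin 115°, cos 115°) = (0.9063, -0.4226).
Slope in that direction = a·(0.9063) + b·(-0.4226) = −0.58696.
Apparent dip = arctan|0.58696| = 30.4° (true dip is 45.4°, so apparent ≤ true as expected).

30.4°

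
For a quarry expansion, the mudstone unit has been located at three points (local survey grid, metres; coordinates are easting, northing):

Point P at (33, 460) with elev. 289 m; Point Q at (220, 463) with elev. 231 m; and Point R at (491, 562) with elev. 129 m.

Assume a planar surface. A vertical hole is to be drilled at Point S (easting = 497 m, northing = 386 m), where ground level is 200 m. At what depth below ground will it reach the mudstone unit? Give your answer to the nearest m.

Let the plane be z = a·easting + b·northing + c.
Point Q−Point P: 187a + 3b = −58;  Point R−Point P: 458a + 102b = −160.
Solving gives a = −0.30712, b = −0.18960.
Then c = 289 − a·33 − b·460 = 386.35.
At (497, 386): z_contact = −152.6 − 73.2 + 386.35 = 160.5 m.
Depth below ground = 200 − 160.5 = 39 m.

39 m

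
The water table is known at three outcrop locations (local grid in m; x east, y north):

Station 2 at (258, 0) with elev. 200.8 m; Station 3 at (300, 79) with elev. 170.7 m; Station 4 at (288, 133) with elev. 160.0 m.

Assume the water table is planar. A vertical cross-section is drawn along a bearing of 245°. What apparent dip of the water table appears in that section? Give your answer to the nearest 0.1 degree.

18.1°

Two edge vectors: Station 2→Station 3 = (42, 79, -30.1), Station 2→Station 4 = (30, 133, -40.8).
Normal n = (Station 2→Station 3) × (Station 2→Station 4) = (780.1, 810.6, 3216).
So ∂z/∂x = −n_x/n_z = −0.24257 and ∂z/∂y = −n_y/n_z = −0.25205.
Unit vector along 245° is (sin 245°, cos 245°) = (-0.9063, -0.4226).
Slope in that direction = a·(-0.9063) + b·(-0.4226) = 0.32636.
Apparent dip = arctan|0.32636| = 18.1° (true dip is 19.3°, so apparent ≤ true as expected).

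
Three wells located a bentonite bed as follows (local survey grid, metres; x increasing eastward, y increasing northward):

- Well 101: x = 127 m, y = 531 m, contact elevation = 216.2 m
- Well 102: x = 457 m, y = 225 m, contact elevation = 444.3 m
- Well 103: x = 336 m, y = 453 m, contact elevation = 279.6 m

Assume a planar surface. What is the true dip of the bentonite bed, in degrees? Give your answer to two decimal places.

Let the plane be z = a·x + b·y + c.
Well 102−Well 101: 330a − 306b = 228.1;  Well 103−Well 101: 209a − 78b = 63.4.
Solving gives a = 0.04209, b = −0.70003.
Gradient magnitude |∇z| = √(a² + b²) = √(0.00177 + 0.49004) = 0.70129.
True dip = arctan(0.70129) = 35.04°, dipping toward N (azimuth ≈ 357°).

35.04°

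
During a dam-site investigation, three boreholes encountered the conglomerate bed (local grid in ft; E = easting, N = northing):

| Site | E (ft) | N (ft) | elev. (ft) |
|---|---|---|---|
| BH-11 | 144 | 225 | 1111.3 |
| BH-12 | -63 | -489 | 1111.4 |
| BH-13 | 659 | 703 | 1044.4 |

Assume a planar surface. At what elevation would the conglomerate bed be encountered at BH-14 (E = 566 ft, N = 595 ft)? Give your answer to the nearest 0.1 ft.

Two edge vectors: BH-11→BH-12 = (-207, -714, 0.1), BH-11→BH-13 = (515, 478, -66.9).
Normal n = (BH-11→BH-12) × (BH-11→BH-13) = (47718.8, -13796.8, 268764).
So ∂z/∂E = −n_x/n_z = −0.17755 and ∂z/∂N = −n_y/n_z = 0.05133.
Intercept c from BH-11: 1111.3 + 25.57 − 11.55 = 1125.32.
At (566, 595): z = −100.5 + 30.5 + 1125.32 = 1055.4 ft.

1055.4 ft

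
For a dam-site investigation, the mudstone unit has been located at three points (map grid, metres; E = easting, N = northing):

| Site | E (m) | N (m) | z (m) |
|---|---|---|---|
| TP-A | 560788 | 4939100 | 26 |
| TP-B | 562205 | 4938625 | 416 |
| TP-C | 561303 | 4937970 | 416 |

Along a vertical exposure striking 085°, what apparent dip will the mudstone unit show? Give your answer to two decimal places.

Let the plane be z = a·E + b·N + c.
TP-B−TP-A: 1417a − 475b = 390;  TP-C−TP-A: 515a − 1130b = 390.
Solving gives a = 0.18830, b = −0.25931.
Unit vector along 085° is (sin 85°, cos 85°) = (0.9962, 0.0872).
Slope in that direction = a·(0.9962) + b·(0.0872) = 0.16499.
Apparent dip = arctan|0.16499| = 9.37° (true dip is 17.8°, so apparent ≤ true as expected).

9.37°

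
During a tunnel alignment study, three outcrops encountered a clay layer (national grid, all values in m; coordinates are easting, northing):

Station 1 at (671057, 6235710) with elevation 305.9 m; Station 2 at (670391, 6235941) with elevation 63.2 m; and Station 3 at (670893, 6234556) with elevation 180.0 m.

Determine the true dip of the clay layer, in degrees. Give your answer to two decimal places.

21.17°

Let the plane be z = a·easting + b·northing + c.
Station 2−Station 1: −666a + 231b = −242.7;  Station 3−Station 1: −164a − 1154b = −125.9.
Solving gives a = 0.38336, b = 0.05462.
Gradient magnitude |∇z| = √(a² + b²) = √(0.14696 + 0.00298) = 0.38723.
True dip = arctan(0.38723) = 21.17°, dipping toward W (azimuth ≈ 262°).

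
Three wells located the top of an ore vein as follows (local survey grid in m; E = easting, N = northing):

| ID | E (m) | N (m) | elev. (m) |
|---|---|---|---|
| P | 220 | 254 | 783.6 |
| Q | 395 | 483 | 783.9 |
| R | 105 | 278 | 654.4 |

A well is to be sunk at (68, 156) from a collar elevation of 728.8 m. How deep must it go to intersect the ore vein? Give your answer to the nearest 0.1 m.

Two edge vectors: P→Q = (175, 229, 0.3), P→R = (-115, 24, -129.2).
Normal n = (P→Q) × (P→R) = (-29594, 22575.5, 30535).
So ∂z/∂E = −n_x/n_z = 0.96918 and ∂z/∂N = −n_y/n_z = −0.73933.
Intercept c from P: 783.6 − 213.22 + 187.79 = 758.17.
At (68, 156): z_contact = 65.90 − 115.34 + 758.17 = 708.74 m.
Depth below ground = 728.8 − 708.74 = 20.1 m.

20.1 m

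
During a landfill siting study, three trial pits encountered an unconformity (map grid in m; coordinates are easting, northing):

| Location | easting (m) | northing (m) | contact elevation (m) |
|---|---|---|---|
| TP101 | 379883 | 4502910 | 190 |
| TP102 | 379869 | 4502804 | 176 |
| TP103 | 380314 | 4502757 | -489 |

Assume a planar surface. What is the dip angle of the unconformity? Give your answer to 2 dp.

56.24°

Two edge vectors: TP101→TP102 = (-14, -106, -14), TP101→TP103 = (431, -153, -679).
Normal n = (TP101→TP102) × (TP101→TP103) = (69832, -15540, 47828).
So ∂z/∂easting = −n_x/n_z = −1.46007 and ∂z/∂northing = −n_y/n_z = 0.32491.
Gradient magnitude |∇z| = √(a² + b²) = √(2.13179 + 0.10557) = 1.49578.
True dip = arctan(1.49578) = 56.24°, dipping toward ESE (azimuth ≈ 103°).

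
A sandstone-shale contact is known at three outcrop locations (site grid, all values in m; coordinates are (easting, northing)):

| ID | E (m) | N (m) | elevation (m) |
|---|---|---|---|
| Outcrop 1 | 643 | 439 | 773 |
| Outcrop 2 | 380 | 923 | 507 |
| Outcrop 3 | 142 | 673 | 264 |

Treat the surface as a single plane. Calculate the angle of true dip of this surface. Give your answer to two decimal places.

45.50°

Two edge vectors: Outcrop 1→Outcrop 2 = (-263, 484, -266), Outcrop 1→Outcrop 3 = (-501, 234, -509).
Normal n = (Outcrop 1→Outcrop 2) × (Outcrop 1→Outcrop 3) = (-184112, -601, 180942).
So ∂z/∂E = −n_x/n_z = 1.01752 and ∂z/∂N = −n_y/n_z = 0.00332.
Gradient magnitude |∇z| = √(a² + b²) = √(1.03535 + 0.00001) = 1.01752.
True dip = arctan(1.01752) = 45.50°, dipping toward W (azimuth ≈ 270°).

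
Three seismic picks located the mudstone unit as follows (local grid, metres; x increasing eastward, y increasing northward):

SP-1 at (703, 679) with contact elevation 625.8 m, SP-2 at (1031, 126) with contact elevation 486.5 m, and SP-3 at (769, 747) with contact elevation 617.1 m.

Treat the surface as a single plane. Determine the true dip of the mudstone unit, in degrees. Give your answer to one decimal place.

14.9°

Two edge vectors: SP-1→SP-2 = (328, -553, -139.3), SP-1→SP-3 = (66, 68, -8.7).
Normal n = (SP-1→SP-2) × (SP-1→SP-3) = (14283.5, -6340.2, 58802).
So ∂z/∂x = −n_x/n_z = −0.24291 and ∂z/∂y = −n_y/n_z = 0.10782.
Gradient magnitude |∇z| = √(a² + b²) = √(0.05900 + 0.01163) = 0.26576.
True dip = arctan(0.26576) = 14.9°, dipping toward ESE (azimuth ≈ 114°).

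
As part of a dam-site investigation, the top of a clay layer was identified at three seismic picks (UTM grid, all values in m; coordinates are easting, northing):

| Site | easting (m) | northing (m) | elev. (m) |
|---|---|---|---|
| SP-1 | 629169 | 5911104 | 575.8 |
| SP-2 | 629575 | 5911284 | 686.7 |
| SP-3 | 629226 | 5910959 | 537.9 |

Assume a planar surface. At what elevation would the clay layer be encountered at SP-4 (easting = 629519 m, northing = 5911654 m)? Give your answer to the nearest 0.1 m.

Let the plane be z = a·easting + b·northing + c.
SP-2−SP-1: 406a + 180b = 110.9;  SP-3−SP-1: 57a − 145b = −37.9.
Solving gives a = 0.133928830, b = 0.314027195.
Then c = 575.8 − a·629169 − b·5911104 = −1939935.48.
At (629519, 5911654): z = 84310.7 + 1856420.1 − 1939935.48 = 795.4 m.

795.4 m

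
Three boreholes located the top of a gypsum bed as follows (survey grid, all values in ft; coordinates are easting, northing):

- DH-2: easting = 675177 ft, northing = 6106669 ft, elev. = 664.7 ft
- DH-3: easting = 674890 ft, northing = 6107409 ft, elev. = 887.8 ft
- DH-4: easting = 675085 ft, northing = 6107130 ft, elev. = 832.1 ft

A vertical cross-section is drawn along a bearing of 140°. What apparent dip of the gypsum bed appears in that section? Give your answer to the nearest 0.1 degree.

Two edge vectors: DH-2→DH-3 = (-287, 740, 223.1), DH-2→DH-4 = (-92, 461, 167.4).
Normal n = (DH-2→DH-3) × (DH-2→DH-4) = (21026.9, 27518.6, -64227).
So ∂z/∂easting = −n_x/n_z = 0.32738 and ∂z/∂northing = −n_y/n_z = 0.42846.
Unit vector along 140° is (sin 140°, cos 140°) = (0.6428, -0.7660).
Slope in that direction = a·(0.6428) + b·(-0.7660) = −0.11778.
Apparent dip = arctan|0.11778| = 6.7° (true dip is 28.3°, so apparent ≤ true as expected).

6.7°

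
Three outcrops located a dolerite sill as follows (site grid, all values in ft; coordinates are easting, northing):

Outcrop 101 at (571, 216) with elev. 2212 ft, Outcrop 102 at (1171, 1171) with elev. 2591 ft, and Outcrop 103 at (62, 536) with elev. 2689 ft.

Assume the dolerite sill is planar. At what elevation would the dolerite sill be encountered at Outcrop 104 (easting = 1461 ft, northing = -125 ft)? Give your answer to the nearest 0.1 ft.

1532.4 ft

Let the plane be z = a·easting + b·northing + c.
Outcrop 102−Outcrop 101: 600a + 955b = 379;  Outcrop 103−Outcrop 101: −509a + 320b = 477.
Solving gives a = −0.492932, b = 0.706554.
Then c = 2212 − a·571 − b·216 = 2340.85.
At (1461, -125): z = −720.2 − 88.3 + 2340.85 = 1532.4 ft.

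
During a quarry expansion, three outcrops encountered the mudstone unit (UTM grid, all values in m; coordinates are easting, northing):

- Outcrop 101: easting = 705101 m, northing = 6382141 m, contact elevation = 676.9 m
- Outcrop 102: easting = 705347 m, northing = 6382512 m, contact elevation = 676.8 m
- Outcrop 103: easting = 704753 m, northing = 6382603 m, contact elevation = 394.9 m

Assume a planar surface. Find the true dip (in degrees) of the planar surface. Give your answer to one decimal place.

Let the plane be z = a·easting + b·northing + c.
Outcrop 102−Outcrop 101: 246a + 371b = −0.1;  Outcrop 103−Outcrop 101: −348a + 462b = −282.
Solving gives a = 0.43078, b = −0.28591.
Gradient magnitude |∇z| = √(a² + b²) = √(0.18557 + 0.08174) = 0.51702.
True dip = arctan(0.51702) = 27.3°, dipping toward WNW (azimuth ≈ 304°).

27.3°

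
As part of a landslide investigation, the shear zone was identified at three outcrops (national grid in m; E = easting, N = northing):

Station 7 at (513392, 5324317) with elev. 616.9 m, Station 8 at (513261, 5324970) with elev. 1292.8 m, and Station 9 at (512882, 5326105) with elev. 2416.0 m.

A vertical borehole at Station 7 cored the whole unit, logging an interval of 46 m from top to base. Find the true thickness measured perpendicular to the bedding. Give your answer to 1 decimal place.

Let the plane be z = a·E + b·N + c.
Station 8−Station 7: −131a + 653b = 675.9;  Station 9−Station 7: −510a + 1788b = 1799.1.
Solving gives a = 0.34105, b = 1.10349.
|∇z| = √(a²+b²) = 1.15499, so dip δ = arctan(1.15499) = 49.11°.
True thickness = vertical thickness × cos δ = 46 × cos 49.11° = 30.1 m.

30.1 m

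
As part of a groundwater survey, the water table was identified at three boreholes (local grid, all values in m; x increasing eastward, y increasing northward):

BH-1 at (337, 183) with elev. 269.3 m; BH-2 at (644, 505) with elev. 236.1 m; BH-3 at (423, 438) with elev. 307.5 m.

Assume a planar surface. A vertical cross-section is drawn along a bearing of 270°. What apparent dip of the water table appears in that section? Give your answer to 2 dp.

Two edge vectors: BH-1→BH-2 = (307, 322, -33.2), BH-1→BH-3 = (86, 255, 38.2).
Normal n = (BH-1→BH-2) × (BH-1→BH-3) = (20766.4, -14582.6, 50593).
So ∂z/∂x = −n_x/n_z = −0.41046 and ∂z/∂y = −n_y/n_z = 0.28823.
Unit vector along 270° is (sin 270°, cos 270°) = (-1.0000, -0.0000).
Slope in that direction = a·(-1.0000) + b·(-0.0000) = 0.41046.
Apparent dip = arctan|0.41046| = 22.32° (true dip is 26.6°, so apparent ≤ true as expected).

22.32°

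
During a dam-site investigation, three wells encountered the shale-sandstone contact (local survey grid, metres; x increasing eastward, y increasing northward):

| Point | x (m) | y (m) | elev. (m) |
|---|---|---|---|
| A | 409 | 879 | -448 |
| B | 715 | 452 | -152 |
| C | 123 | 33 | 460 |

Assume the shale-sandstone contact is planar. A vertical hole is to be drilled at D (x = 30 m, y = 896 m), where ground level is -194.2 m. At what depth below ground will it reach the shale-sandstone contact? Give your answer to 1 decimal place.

133.4 m

Let the plane be z = a·x + b·y + c.
B−A: 306a − 427b = 296;  C−A: −286a − 846b = 908.
Solving gives a = −0.36037, b = −0.95146.
Then c = -448 − a·409 − b·879 = 535.72.
At (30, 896): z_contact = −10.81 − 852.51 + 535.72 = -327.59 m.
Depth below ground = -194.2 − (-327.59) = 133.4 m.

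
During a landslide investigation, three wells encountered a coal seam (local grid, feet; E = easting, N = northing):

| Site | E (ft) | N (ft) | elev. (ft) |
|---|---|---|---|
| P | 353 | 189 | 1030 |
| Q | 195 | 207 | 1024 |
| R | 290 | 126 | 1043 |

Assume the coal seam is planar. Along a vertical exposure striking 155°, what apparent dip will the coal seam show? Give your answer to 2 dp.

Two edge vectors: P→Q = (-158, 18, -6), P→R = (-63, -63, 13).
Normal n = (P→Q) × (P→R) = (-144, 2432, 11088).
So ∂z/∂E = −n_x/n_z = 0.01299 and ∂z/∂N = −n_y/n_z = −0.21934.
Unit vector along 155° is (sin 155°, cos 155°) = (0.4226, -0.9063).
Slope in that direction = a·(0.4226) + b·(-0.9063) = 0.20427.
Apparent dip = arctan|0.20427| = 11.55° (true dip is 12.4°, so apparent ≤ true as expected).

11.55°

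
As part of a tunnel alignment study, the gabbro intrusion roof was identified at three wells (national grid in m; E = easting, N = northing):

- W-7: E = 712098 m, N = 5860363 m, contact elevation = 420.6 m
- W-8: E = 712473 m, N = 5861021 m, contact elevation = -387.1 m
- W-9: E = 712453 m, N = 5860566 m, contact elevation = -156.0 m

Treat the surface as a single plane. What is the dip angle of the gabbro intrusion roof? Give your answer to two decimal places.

55.21°

Let the plane be z = a·E + b·N + c.
W-8−W-7: 375a + 658b = −807.7;  W-9−W-7: 355a + 203b = −576.6.
Solving gives a = −1.36818, b = −0.44777.
Gradient magnitude |∇z| = √(a² + b²) = √(1.87190 + 0.20050) = 1.43958.
True dip = arctan(1.43958) = 55.21°, dipping toward ENE (azimuth ≈ 072°).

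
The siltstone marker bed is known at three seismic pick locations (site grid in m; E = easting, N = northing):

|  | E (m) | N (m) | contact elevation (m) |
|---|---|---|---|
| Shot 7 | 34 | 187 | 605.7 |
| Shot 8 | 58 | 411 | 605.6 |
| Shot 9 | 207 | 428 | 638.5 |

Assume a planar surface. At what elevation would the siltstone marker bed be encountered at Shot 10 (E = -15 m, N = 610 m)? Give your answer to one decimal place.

Two edge vectors: Shot 7→Shot 8 = (24, 224, -0.1), Shot 7→Shot 9 = (173, 241, 32.8).
Normal n = (Shot 7→Shot 8) × (Shot 7→Shot 9) = (7371.3, -804.5, -32968).
So ∂z/∂E = −n_x/n_z = 0.22359 and ∂z/∂N = −n_y/n_z = −0.02440.
Intercept c from Shot 7: 605.7 − 7.60 + 4.56 = 602.66.
At (-15, 610): z = −3.4 − 14.9 + 602.66 = 584.4 m.

584.4 m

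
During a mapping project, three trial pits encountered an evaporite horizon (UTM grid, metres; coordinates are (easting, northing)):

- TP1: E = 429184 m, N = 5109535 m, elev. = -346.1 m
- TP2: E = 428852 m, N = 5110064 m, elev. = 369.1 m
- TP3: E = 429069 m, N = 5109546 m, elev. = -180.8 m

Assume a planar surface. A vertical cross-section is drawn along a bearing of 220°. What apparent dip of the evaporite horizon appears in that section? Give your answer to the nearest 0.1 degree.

Let the plane be z = a·E + b·N + c.
TP2−TP1: −332a + 529b = 715.2;  TP3−TP1: −115a + 11b = 165.3.
Solving gives a = −1.39161, b = 0.47861.
Unit vector along 220° is (sin 220°, cos 220°) = (-0.6428, -0.7660).
Slope in that direction = a·(-0.6428) + b·(-0.7660) = 0.52787.
Apparent dip = arctan|0.52787| = 27.8° (true dip is 55.8°, so apparent ≤ true as expected).

27.8°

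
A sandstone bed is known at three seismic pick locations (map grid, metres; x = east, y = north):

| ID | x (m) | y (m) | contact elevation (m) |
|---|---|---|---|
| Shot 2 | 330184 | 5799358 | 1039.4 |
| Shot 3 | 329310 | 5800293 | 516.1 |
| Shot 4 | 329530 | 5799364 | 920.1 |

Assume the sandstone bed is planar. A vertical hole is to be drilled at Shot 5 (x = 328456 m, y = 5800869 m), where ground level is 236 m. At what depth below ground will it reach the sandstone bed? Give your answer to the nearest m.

Two edge vectors: Shot 2→Shot 3 = (-874, 935, -523.3), Shot 2→Shot 4 = (-654, 6, -119.3).
Normal n = (Shot 2→Shot 3) × (Shot 2→Shot 4) = (-108405.7, 237970, 606246).
So ∂z/∂x = −n_x/n_z = 0.17881471 and ∂z/∂y = −n_y/n_z = −0.39253042.
Intercept c from Shot 2: 1039.4 − 59041.75 + 2276424.46 = 2218422.11.
At (328456, 5800869): z_contact = 58732.8 − 2277017.6 + 2218422.11 = 137.3 m.
Depth below ground = 236 − 137.3 = 99 m.

99 m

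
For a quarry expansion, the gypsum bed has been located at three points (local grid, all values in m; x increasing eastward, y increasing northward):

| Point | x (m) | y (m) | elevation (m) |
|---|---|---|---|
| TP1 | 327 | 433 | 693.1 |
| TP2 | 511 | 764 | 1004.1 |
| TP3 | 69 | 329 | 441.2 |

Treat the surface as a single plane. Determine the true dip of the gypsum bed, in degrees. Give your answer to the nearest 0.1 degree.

42.8°

Let the plane be z = a·x + b·y + c.
TP2−TP1: 184a + 331b = 311;  TP3−TP1: −258a − 104b = −251.9.
Solving gives a = 0.77020, b = 0.51143.
Gradient magnitude |∇z| = √(a² + b²) = √(0.59321 + 0.26156) = 0.92454.
True dip = arctan(0.92454) = 42.8°, dipping toward WSW (azimuth ≈ 236°).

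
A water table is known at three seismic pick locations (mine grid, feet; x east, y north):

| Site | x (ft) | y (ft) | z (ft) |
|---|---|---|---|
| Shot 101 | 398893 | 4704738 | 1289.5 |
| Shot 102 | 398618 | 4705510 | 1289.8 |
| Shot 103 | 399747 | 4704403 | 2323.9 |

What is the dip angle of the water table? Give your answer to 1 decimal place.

56.2°

Two edge vectors: Shot 101→Shot 102 = (-275, 772, 0.3), Shot 101→Shot 103 = (854, -335, 1034.4).
Normal n = (Shot 101→Shot 102) × (Shot 101→Shot 103) = (798657.3, 284716.2, -567163).
So ∂z/∂x = −n_x/n_z = 1.40816 and ∂z/∂y = −n_y/n_z = 0.50200.
Gradient magnitude |∇z| = √(a² + b²) = √(1.98292 + 0.25200) = 1.49497.
True dip = arctan(1.49497) = 56.2°, dipping toward WSW (azimuth ≈ 250°).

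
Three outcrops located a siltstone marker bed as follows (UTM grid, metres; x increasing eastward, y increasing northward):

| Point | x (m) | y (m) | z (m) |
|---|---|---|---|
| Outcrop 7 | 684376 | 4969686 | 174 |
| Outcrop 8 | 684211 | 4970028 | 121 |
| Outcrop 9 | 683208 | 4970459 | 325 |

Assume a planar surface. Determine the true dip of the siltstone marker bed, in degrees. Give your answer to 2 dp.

25.03°

Let the plane be z = a·x + b·y + c.
Outcrop 8−Outcrop 7: −165a + 342b = −53;  Outcrop 9−Outcrop 7: −1168a + 773b = 151.
Solving gives a = −0.34059, b = −0.31929.
Gradient magnitude |∇z| = √(a² + b²) = √(0.11600 + 0.10195) = 0.46685.
True dip = arctan(0.46685) = 25.03°, dipping toward NE (azimuth ≈ 047°).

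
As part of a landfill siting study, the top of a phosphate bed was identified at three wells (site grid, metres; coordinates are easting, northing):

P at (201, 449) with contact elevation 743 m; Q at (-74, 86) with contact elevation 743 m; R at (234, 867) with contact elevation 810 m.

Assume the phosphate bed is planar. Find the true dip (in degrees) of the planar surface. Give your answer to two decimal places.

Two edge vectors: P→Q = (-275, -363, 0), P→R = (33, 418, 67).
Normal n = (P→Q) × (P→R) = (-24321, 18425, -102971).
So ∂z/∂easting = −n_x/n_z = −0.23619 and ∂z/∂northing = −n_y/n_z = 0.17893.
Gradient magnitude |∇z| = √(a² + b²) = √(0.05579 + 0.03202) = 0.29632.
True dip = arctan(0.29632) = 16.51°, dipping toward SE (azimuth ≈ 127°).

16.51°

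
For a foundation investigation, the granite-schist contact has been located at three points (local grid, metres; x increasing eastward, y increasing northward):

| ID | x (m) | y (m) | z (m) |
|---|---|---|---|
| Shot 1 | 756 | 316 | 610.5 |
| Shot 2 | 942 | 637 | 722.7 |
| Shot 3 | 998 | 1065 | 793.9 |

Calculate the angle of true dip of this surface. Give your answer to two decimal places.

22.96°

Let the plane be z = a·x + b·y + c.
Shot 2−Shot 1: 186a + 321b = 112.2;  Shot 3−Shot 1: 242a + 749b = 183.4.
Solving gives a = 0.40833, b = 0.11293.
Gradient magnitude |∇z| = √(a² + b²) = √(0.16674 + 0.01275) = 0.42366.
True dip = arctan(0.42366) = 22.96°, dipping toward WSW (azimuth ≈ 255°).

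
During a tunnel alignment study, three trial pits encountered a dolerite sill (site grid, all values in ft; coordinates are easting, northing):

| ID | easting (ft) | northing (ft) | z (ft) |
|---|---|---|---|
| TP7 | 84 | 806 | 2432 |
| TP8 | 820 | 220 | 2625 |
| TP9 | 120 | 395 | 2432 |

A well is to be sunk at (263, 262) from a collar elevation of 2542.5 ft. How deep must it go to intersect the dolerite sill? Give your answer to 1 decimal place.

Two edge vectors: TP7→TP8 = (736, -586, 193), TP7→TP9 = (36, -411, 0).
Normal n = (TP7→TP8) × (TP7→TP9) = (79323, 6948, -281400).
So ∂z/∂easting = −n_x/n_z = 0.28189 and ∂z/∂northing = −n_y/n_z = 0.02469.
Intercept c from TP7: 2432 − 23.68 − 19.90 = 2388.42.
At (263, 262): z_contact = 74.14 + 6.47 + 2388.42 = 2469.03 ft.
Depth below ground = 2542.5 − 2469.03 = 73.5 ft.

73.5 ft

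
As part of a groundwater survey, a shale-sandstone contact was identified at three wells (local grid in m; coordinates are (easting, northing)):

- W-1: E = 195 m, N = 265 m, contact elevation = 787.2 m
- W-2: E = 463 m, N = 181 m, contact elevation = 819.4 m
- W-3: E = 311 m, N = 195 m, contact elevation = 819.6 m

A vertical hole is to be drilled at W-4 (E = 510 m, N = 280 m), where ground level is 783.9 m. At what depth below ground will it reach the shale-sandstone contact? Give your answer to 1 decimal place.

21.3 m

Let the plane be z = a·E + b·N + c.
W-2−W-1: 268a − 84b = 32.2;  W-3−W-1: 116a − 70b = 32.4.
Solving gives a = −0.05186, b = −0.54880.
Then c = 787.2 − a·195 − b·265 = 942.75.
At (510, 280): z_contact = −26.45 − 153.66 + 942.75 = 762.63 m.
Depth below ground = 783.9 − 762.63 = 21.3 m.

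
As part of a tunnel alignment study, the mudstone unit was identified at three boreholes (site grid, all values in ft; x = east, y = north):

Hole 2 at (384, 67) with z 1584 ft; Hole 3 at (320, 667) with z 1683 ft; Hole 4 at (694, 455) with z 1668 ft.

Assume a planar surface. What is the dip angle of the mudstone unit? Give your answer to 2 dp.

10.22°

Two edge vectors: Hole 2→Hole 3 = (-64, 600, 99), Hole 2→Hole 4 = (310, 388, 84).
Normal n = (Hole 2→Hole 3) × (Hole 2→Hole 4) = (11988, 36066, -210832).
So ∂z/∂x = −n_x/n_z = 0.05686 and ∂z/∂y = −n_y/n_z = 0.17107.
Gradient magnitude |∇z| = √(a² + b²) = √(0.00323 + 0.02926) = 0.18027.
True dip = arctan(0.18027) = 10.22°, dipping toward SSW (azimuth ≈ 198°).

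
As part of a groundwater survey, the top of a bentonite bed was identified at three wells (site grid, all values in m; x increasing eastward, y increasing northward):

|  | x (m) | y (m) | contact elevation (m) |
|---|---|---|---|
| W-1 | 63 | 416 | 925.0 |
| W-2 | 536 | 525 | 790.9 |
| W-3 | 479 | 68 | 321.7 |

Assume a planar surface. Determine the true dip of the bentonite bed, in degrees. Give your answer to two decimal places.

Two edge vectors: W-1→W-2 = (473, 109, -134.1), W-1→W-3 = (416, -348, -603.3).
Normal n = (W-1→W-2) × (W-1→W-3) = (-112426.5, 229575.3, -209948).
So ∂z/∂x = −n_x/n_z = −0.53550 and ∂z/∂y = −n_y/n_z = 1.09349.
Gradient magnitude |∇z| = √(a² + b²) = √(0.28676 + 1.19571) = 1.21757.
True dip = arctan(1.21757) = 50.60°, dipping toward SSE (azimuth ≈ 154°).

50.60°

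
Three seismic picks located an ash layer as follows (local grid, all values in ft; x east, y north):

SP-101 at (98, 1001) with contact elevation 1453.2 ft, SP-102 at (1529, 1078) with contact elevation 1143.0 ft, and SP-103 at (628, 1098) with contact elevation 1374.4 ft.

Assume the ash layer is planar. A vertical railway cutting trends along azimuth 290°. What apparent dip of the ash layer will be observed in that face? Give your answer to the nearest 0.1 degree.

22.3°

Two edge vectors: SP-101→SP-102 = (1431, 77, -310.2), SP-101→SP-103 = (530, 97, -78.8).
Normal n = (SP-101→SP-102) × (SP-101→SP-103) = (24021.8, -51643.2, 97997).
So ∂z/∂x = −n_x/n_z = −0.24513 and ∂z/∂y = −n_y/n_z = 0.52699.
Unit vector along 290° is (sin 290°, cos 290°) = (-0.9397, 0.3420).
Slope in that direction = a·(-0.9397) + b·(0.3420) = 0.41059.
Apparent dip = arctan|0.41059| = 22.3° (true dip is 30.2°, so apparent ≤ true as expected).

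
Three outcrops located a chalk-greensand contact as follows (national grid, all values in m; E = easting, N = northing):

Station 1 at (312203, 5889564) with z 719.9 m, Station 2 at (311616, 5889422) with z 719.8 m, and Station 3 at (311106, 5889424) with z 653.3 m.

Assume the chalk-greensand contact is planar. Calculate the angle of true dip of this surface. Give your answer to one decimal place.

28.6°

Two edge vectors: Station 1→Station 2 = (-587, -142, -0.1), Station 1→Station 3 = (-1097, -140, -66.6).
Normal n = (Station 1→Station 2) × (Station 1→Station 3) = (9443.2, -38984.5, -73594).
So ∂z/∂E = −n_x/n_z = 0.12831 and ∂z/∂N = −n_y/n_z = −0.52972.
Gradient magnitude |∇z| = √(a² + b²) = √(0.01646 + 0.28061) = 0.54504.
True dip = arctan(0.54504) = 28.6°, dipping toward NNW (azimuth ≈ 346°).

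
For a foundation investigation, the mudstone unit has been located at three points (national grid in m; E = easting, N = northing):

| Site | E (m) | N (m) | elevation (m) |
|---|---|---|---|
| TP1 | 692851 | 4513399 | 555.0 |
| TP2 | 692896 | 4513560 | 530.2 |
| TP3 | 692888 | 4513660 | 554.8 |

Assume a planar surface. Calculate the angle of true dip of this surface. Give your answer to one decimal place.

Let the plane be z = a·E + b·N + c.
TP2−TP1: 45a + 161b = −24.8;  TP3−TP1: 37a + 261b = −0.2.
Solving gives a = −1.11275, b = 0.15698.
Gradient magnitude |∇z| = √(a² + b²) = √(1.23821 + 0.02464) = 1.12377.
True dip = arctan(1.12377) = 48.3°, dipping toward E (azimuth ≈ 098°).

48.3°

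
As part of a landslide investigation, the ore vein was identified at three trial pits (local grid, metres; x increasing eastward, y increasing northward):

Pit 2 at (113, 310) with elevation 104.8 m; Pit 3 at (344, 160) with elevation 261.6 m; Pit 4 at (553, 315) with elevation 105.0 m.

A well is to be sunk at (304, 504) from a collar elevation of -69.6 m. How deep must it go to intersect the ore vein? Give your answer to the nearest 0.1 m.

22.5 m

Let the plane be z = a·x + b·y + c.
Pit 3−Pit 2: 231a − 150b = 156.8;  Pit 4−Pit 2: 440a + 5b = 0.2.
Solving gives a = 0.01212, b = −1.02667.
Then c = 104.8 − a·113 − b·310 = 421.70.
At (304, 504): z_contact = 3.68 − 517.44 + 421.70 = -92.06 m.
Depth below ground = -69.6 − (-92.06) = 22.5 m.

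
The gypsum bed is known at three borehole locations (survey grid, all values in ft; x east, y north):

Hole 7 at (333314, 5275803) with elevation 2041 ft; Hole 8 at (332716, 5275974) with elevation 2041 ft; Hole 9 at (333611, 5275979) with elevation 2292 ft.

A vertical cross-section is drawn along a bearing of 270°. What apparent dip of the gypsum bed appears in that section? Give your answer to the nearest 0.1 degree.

15.4°

Two edge vectors: Hole 7→Hole 8 = (-598, 171, 0), Hole 7→Hole 9 = (297, 176, 251).
Normal n = (Hole 7→Hole 8) × (Hole 7→Hole 9) = (42921, 150098, -156035).
So ∂z/∂x = −n_x/n_z = 0.27507 and ∂z/∂y = −n_y/n_z = 0.96195.
Unit vector along 270° is (sin 270°, cos 270°) = (-1.0000, -0.0000).
Slope in that direction = a·(-1.0000) + b·(-0.0000) = −0.27507.
Apparent dip = arctan|0.27507| = 15.4° (true dip is 45.0°, so apparent ≤ true as expected).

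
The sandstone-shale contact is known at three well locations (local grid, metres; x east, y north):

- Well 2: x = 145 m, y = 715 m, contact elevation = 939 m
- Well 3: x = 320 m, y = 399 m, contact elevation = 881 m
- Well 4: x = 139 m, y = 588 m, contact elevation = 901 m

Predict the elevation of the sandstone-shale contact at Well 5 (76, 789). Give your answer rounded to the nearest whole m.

Let the plane be z = a·x + b·y + c.
Well 3−Well 2: 175a − 316b = −58;  Well 4−Well 2: −6a − 127b = −38.
Solving gives a = 0.19245, b = 0.29012.
Then c = 939 − a·145 − b·715 = 703.66.
At (76, 789): z = 14.6 + 228.9 + 703.66 = 947.2 m.

947 m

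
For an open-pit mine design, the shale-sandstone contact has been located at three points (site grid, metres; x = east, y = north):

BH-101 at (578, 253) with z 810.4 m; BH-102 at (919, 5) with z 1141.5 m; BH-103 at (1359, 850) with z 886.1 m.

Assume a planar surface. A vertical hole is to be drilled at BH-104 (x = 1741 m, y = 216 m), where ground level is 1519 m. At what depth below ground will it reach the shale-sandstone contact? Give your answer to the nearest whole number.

53 m

Two edge vectors: BH-101→BH-102 = (341, -248, 331.1), BH-101→BH-103 = (781, 597, 75.7).
Normal n = (BH-101→BH-102) × (BH-101→BH-103) = (-216440.3, 232775.4, 397265).
So ∂z/∂x = −n_x/n_z = 0.54483 and ∂z/∂y = −n_y/n_z = −0.58594.
Intercept c from BH-101: 810.4 − 314.91 + 148.24 = 643.73.
At (1741, 216): z_contact = 948.5 − 126.6 + 643.73 = 1465.7 m.
Depth below ground = 1519 − 1465.7 = 53 m.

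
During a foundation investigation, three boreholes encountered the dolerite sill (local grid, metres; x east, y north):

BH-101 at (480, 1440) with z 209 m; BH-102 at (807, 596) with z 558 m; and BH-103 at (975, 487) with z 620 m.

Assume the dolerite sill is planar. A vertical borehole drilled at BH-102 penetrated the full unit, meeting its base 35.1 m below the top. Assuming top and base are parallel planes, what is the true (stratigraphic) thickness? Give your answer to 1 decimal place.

Two edge vectors: BH-101→BH-102 = (327, -844, 349), BH-101→BH-103 = (495, -953, 411).
Normal n = (BH-101→BH-102) × (BH-101→BH-103) = (-14287, 38358, 106149).
So ∂z/∂x = −n_x/n_z = 0.13459 and ∂z/∂y = −n_y/n_z = −0.36136.
|∇z| = √(a²+b²) = 0.38561, so dip δ = arctan(0.38561) = 21.09°.
True thickness = vertical thickness × cos δ = 35.1 × cos 21.09° = 32.7 m.

32.7 m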